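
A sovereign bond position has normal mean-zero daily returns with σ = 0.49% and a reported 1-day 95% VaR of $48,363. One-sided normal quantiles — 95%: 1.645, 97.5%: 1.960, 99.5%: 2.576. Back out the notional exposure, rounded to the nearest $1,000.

$6,000,000

VaR as a fraction of value: z·σ = 1.645 × 0.49% = 0.80605%.
Position = $48,363 / 0.0080605 = $6,000,000.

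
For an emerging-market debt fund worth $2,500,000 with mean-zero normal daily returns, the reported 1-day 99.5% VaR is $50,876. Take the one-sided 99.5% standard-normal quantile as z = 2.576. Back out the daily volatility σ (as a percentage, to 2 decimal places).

0.79%

VaR as a fraction: $50,876 / $2,500,000 = 2.035%.
σ = VaR / z = 2.035% / 2.576 = 0.790%.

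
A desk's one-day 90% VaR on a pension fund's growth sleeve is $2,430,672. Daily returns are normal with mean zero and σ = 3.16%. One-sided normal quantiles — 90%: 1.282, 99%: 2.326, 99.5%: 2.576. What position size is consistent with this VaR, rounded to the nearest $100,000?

VaR as a fraction of value: z·σ = 1.282 × 3.16% = 4.05112%.
Position = $2,430,672 / 0.0405112 = $60,000,000.

$60,000,000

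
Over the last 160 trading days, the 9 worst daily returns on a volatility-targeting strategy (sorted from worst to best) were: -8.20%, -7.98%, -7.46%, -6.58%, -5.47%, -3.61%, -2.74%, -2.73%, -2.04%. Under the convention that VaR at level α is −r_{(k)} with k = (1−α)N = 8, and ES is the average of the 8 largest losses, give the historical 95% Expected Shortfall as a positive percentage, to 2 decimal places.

The 8 worst returns sum to -44.77%.
ES = −(-44.77%) / 8 = 5.59625% ≈ 5.60%.

5.60%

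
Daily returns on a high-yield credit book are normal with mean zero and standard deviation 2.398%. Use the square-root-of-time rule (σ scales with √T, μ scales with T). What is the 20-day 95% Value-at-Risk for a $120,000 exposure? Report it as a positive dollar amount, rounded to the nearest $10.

$21,170

At 95%, z = 1.645.
σ_{20d} = 2.398% × √20 = 10.724%.
VaR = 1.645 × 10.724% = 17.641%.
On $120,000: 0.17641 × $120,000 = $21,169.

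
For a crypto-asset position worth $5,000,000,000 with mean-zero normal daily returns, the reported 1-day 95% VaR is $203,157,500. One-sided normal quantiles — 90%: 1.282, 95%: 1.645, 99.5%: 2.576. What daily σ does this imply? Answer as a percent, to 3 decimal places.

2.470%

VaR as a fraction: $203,157,500 / $5,000,000,000 = 4.063%.
σ = VaR / z = 4.063% / 1.645 = 2.470%.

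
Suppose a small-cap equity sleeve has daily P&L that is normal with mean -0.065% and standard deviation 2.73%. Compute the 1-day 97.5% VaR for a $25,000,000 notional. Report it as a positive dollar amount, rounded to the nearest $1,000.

At 97.5% one-sided, z = 1.960.
VaR = −μ + z·σ = −(-0.065%) + 1.960 × 2.73% = 5.416%.
On $25,000,000: 0.05416 × $25,000,000 = $1,354,000.

$1,354,000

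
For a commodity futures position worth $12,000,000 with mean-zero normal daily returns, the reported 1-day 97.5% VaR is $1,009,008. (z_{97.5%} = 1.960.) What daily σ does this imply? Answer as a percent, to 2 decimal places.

VaR as a fraction: $1,009,008 / $12,000,000 = 8.408%.
σ = VaR / z = 8.408% / 1.960 = 4.290%.

4.29%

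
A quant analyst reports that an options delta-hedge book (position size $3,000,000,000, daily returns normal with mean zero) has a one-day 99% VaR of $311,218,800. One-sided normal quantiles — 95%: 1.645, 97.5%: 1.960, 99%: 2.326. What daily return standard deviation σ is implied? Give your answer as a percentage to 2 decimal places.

4.46%

VaR as a fraction: $311,218,800 / $3,000,000,000 = 10.374%.
σ = VaR / z = 10.374% / 2.326 = 4.460%.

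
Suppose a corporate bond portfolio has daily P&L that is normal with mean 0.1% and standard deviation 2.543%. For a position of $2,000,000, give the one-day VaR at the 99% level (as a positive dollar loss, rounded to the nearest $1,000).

$116,000

At 99% one-sided, z = 2.326.
VaR = −μ + z·σ = −(0.1%) + 2.326 × 2.543% = 5.815%.
On $2,000,000: 0.05815 × $2,000,000 = $116,300.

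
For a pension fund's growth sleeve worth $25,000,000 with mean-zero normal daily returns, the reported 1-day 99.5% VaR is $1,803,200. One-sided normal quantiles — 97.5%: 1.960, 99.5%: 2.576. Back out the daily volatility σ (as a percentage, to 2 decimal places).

VaR as a fraction: $1,803,200 / $25,000,000 = 7.213%.
σ = VaR / z = 7.213% / 2.576 = 2.800%.

2.80%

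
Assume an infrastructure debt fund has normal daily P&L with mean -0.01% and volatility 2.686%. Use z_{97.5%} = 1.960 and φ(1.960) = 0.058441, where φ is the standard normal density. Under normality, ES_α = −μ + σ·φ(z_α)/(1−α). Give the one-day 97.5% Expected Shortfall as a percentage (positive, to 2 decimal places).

6.29%

Tail multiplier: φ(z)/(1−α) = 0.058441 / 0.025 = 2.338.
ES = −(-0.01%) + 2.686% × 2.338 = 6.290%.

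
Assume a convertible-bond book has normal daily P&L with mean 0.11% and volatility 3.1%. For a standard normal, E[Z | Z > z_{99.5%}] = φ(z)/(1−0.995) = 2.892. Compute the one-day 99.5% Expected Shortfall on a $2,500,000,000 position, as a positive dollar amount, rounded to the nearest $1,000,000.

ES = −(0.11%) + 3.1% × 2.892 = 8.855%.
On $2,500,000,000: 0.08855 × $2,500,000,000 = $221,375,000.

$221,000,000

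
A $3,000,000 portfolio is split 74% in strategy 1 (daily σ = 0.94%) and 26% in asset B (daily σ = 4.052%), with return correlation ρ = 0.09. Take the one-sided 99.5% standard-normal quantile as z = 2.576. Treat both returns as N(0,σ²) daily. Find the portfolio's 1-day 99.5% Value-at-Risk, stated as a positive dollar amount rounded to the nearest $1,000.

$102,000

σ_p² = 0.74²·0.94² + 0.26²·4.052² + 2·0.09·0.74·0.26·0.94·4.052 = 1.7257 (%²).
σ_p = √1.7257 = 1.314%.
VaR = 2.576 × 1.314% = 3.385%; on $3,000,000 that is $101,550.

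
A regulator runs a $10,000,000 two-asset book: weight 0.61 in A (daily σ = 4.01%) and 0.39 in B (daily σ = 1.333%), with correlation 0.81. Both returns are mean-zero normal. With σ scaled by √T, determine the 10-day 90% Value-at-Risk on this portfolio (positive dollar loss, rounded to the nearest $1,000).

$1,169,000

σ_p = √(0.61²·4.01² + 0.39²·1.333² + 2·0.81·0.61·0.39·4.01·1.333) = 2.883%.
σ_{10d} = 2.883% × √10 = 9.117%.
z(90%) = 1.282.
VaR = 1.282 × 9.117% = 11.688%; on $10,000,000 that is $1,168,800.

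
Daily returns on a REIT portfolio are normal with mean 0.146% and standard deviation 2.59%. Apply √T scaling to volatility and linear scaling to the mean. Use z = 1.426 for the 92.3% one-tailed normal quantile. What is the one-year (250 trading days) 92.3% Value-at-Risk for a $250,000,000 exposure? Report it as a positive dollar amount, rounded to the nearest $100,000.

σ_{250d} = 2.59% × √250 = 40.951%; μ_{250d} = 250 × 0.146% = 36.500%.
VaR = −(36.500%) + 1.426 × 40.951% = 21.896%.
On $250,000,000: 0.21896 × $250,000,000 = $54,740,000.

$54,700,000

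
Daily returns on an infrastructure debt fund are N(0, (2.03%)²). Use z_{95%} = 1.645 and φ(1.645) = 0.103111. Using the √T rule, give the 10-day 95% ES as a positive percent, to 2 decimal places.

σ_{10d} = 2.03% × √10 = 6.419%.
ES multiplier = φ(z)/(1−α) = 0.103111/0.05 = 2.062.
ES = 6.419% × 2.062 = 13.236%.

13.24%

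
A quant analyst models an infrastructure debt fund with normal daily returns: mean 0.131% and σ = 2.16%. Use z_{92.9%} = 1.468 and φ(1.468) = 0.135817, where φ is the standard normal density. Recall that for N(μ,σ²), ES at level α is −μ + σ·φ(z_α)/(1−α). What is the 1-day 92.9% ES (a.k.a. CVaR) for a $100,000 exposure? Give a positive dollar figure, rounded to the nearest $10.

$4,000

Tail multiplier: φ(z)/(1−α) = 0.135817 / 0.071 = 1.913.
ES = −(0.131%) + 2.16% × 1.913 = 4.001%.
On $100,000: 0.04001 × $100,000 = $4,001.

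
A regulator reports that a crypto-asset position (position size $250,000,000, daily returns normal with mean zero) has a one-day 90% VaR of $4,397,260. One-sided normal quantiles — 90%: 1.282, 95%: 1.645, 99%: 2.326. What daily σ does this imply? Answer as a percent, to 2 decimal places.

VaR as a fraction: $4,397,260 / $250,000,000 = 1.759%.
σ = VaR / z = 1.759% / 1.282 = 1.372%.

1.37%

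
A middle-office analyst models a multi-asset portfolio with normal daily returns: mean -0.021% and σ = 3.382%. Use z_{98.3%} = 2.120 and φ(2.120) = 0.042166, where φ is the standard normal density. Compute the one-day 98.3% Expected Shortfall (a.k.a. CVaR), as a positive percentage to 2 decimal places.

8.41%

Tail multiplier: φ(z)/(1−α) = 0.042166 / 0.017 = 2.480.
ES = −(-0.021%) + 3.382% × 2.480 = 8.408%.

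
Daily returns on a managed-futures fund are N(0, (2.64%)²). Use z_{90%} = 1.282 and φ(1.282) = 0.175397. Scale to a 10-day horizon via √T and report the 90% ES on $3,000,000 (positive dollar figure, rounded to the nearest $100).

σ_{10d} = 2.64% × √10 = 8.348%.
ES multiplier = φ(z)/(1−α) = 0.175397/0.1 = 1.754.
ES = 8.348% × 1.754 = 14.642%; on $3,000,000: $439,260.

$439,300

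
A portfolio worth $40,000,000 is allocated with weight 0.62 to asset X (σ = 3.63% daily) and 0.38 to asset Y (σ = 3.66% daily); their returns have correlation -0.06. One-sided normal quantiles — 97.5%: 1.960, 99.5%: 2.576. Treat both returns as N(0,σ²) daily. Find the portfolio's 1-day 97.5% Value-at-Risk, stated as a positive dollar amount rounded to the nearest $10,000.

σ_p² = 0.62²·3.63² + 0.38²·3.66² + 2·-0.06·0.62·0.38·3.63·3.66 = 6.6239 (%²).
σ_p = √6.6239 = 2.574%.
VaR = 1.960 × 2.574% = 5.045%; on $40,000,000 that is $2,018,000.

$2,020,000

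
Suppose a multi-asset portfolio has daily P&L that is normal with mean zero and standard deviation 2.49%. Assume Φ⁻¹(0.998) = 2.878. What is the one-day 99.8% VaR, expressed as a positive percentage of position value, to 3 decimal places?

VaR = z·σ = 2.878 × 2.49% = 7.166%.

7.166%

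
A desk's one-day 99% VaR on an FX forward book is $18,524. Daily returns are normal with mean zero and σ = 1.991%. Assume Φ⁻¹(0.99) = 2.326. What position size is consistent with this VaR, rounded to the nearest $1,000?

VaR as a fraction of value: z·σ = 2.326 × 1.991% = 4.63107%.
Position = $18,524 / 0.0463107 = $399,994.

$400,000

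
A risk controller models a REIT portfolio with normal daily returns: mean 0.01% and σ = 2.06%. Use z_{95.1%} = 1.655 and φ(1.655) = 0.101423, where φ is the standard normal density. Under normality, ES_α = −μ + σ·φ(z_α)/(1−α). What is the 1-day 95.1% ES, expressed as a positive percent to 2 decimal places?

4.25%

Tail multiplier: φ(z)/(1−α) = 0.101423 / 0.049 = 2.070.
ES = −(0.01%) + 2.06% × 2.070 = 4.254%.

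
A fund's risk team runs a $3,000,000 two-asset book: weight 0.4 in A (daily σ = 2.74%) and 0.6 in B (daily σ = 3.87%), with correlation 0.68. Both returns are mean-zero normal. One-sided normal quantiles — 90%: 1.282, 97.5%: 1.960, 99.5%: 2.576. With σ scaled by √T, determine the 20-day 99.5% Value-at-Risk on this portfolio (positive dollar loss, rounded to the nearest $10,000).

$1,100,000

σ_p = √(0.4²·2.74² + 0.6²·3.87² + 2·0.68·0.4·0.6·2.74·3.87) = 3.171%.
σ_{20d} = 3.171% × √20 = 14.181%.
VaR = 2.576 × 14.181% = 36.530%; on $3,000,000 that is $1,095,900.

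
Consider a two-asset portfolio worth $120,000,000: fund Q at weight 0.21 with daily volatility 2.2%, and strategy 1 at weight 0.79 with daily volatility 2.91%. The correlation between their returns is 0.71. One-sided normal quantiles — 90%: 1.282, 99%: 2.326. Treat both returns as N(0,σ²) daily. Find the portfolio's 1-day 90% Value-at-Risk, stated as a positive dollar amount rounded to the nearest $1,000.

σ_p² = 0.21²·2.2² + 0.79²·2.91² + 2·0.71·0.21·0.79·2.2·2.91 = 7.0066 (%²).
σ_p = √7.0066 = 2.647%.
VaR = 1.282 × 2.647% = 3.393%; on $120,000,000 that is $4,071,600.

$4,072,000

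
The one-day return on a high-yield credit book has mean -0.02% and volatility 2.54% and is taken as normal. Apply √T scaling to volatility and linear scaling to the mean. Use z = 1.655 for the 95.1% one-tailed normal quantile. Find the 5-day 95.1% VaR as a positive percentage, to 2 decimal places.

9.50%

σ_{5d} = 2.54% × √5 = 5.680%; μ_{5d} = 5 × -0.02% = -0.100%.
VaR = −(-0.100%) + 1.655 × 5.680% = 9.500%.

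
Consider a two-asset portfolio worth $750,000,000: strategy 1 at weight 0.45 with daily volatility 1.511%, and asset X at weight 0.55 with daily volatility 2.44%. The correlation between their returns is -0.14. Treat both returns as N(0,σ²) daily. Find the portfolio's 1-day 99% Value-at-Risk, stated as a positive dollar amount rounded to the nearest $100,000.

$24,700,000

σ_p² = 0.45²·1.511² + 0.55²·2.44² + 2·-0.14·0.45·0.55·1.511·2.44 = 2.0078 (%²).
σ_p = √2.0078 = 1.417%.
At 99%, z = 2.326.
VaR = 2.326 × 1.417% = 3.296%; on $750,000,000 that is $24,720,000.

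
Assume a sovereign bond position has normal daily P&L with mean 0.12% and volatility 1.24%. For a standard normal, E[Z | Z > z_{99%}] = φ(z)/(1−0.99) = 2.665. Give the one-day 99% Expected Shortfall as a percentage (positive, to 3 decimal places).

ES = −(0.12%) + 1.24% × 2.665 = 3.185%.

3.185%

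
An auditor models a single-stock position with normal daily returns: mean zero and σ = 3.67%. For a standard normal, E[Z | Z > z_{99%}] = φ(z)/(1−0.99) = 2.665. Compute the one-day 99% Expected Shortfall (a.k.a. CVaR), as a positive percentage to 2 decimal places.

9.78%

ES = 3.67% × 2.665 = 9.781%.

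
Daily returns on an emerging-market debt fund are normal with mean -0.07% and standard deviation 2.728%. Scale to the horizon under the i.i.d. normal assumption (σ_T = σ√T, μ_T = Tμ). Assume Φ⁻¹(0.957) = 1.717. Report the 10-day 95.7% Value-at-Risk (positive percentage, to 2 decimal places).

σ_{10d} = 2.728% × √10 = 8.627%; μ_{10d} = 10 × -0.07% = -0.700%.
VaR = −(-0.700%) + 1.717 × 8.627% = 15.513%.

15.51%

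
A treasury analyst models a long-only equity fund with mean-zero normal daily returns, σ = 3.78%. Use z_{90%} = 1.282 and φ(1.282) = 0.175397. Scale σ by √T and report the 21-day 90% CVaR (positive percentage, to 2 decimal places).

30.38%

σ_{21d} = 3.78% × √21 = 17.322%.
ES multiplier = φ(z)/(1−α) = 0.175397/0.1 = 1.754.
ES = 17.322% × 1.754 = 30.383%.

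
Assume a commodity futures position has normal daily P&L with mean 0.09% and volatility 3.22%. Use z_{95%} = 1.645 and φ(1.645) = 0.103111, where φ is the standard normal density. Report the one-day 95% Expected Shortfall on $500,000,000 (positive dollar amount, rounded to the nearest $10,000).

Tail multiplier: φ(z)/(1−α) = 0.103111 / 0.05 = 2.062.
ES = −(0.09%) + 3.22% × 2.062 = 6.550%.
On $500,000,000: 0.06550 × $500,000,000 = $32,750,000.

$32,750,000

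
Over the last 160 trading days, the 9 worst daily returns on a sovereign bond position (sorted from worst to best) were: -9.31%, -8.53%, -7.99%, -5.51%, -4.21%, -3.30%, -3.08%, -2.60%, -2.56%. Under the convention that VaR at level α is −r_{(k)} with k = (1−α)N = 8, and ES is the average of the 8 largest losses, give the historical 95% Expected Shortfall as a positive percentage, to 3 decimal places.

The 8 worst returns sum to -44.53%.
ES = −(-44.53%) / 8 = 5.56625% ≈ 5.566%.

5.566%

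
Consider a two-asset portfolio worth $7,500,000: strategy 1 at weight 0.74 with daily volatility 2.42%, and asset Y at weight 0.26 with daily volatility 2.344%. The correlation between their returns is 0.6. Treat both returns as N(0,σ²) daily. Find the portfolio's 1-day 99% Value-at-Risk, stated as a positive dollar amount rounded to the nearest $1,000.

$386,000

σ_p² = 0.74²·2.42² + 0.26²·2.344² + 2·0.6·0.74·0.26·2.42·2.344 = 4.8880 (%²).
σ_p = √4.8880 = 2.211%.
At 99%, z = 2.326.
VaR = 2.326 × 2.211% = 5.143%; on $7,500,000 that is $385,725.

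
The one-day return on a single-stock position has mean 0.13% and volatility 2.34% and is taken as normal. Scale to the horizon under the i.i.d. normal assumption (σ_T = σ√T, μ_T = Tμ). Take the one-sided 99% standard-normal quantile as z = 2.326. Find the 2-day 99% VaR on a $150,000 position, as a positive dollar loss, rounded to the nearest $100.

$11,200

σ_{2d} = 2.34% × √2 = 3.309%; μ_{2d} = 2 × 0.13% = 0.260%.
VaR = −(0.260%) + 2.326 × 3.309% = 7.437%.
On $150,000: 0.07437 × $150,000 = $11,156.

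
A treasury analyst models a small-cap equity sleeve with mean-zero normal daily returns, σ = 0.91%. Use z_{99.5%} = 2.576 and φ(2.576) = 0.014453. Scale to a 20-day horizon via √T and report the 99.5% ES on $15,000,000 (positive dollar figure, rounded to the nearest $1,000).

$1,765,000

σ_{20d} = 0.91% × √20 = 4.070%.
ES multiplier = φ(z)/(1−α) = 0.014453/0.005 = 2.891.
ES = 4.070% × 2.891 = 11.766%; on $15,000,000: $1,764,900.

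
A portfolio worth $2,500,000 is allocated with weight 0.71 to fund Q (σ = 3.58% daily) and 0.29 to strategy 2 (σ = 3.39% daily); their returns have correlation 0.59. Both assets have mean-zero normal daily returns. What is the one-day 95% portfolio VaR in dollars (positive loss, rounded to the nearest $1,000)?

σ_p² = 0.71²·3.58² + 0.29²·3.39² + 2·0.59·0.71·0.29·3.58·3.39 = 10.3759 (%²).
σ_p = √10.3759 = 3.221%.
At 95%, z = 1.645.
VaR = 1.645 × 3.221% = 5.299%; on $2,500,000 that is $132,475.

$132,000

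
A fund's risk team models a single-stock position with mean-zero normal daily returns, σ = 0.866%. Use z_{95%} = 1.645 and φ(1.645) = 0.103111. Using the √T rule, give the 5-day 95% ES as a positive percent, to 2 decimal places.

σ_{5d} = 0.866% × √5 = 1.936%.
ES multiplier = φ(z)/(1−α) = 0.103111/0.05 = 2.062.
ES = 1.936% × 2.062 = 3.992%.

3.99%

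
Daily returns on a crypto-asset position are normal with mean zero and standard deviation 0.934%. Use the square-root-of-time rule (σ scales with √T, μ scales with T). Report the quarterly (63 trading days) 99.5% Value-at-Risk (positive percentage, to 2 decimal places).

19.10%

At 99.5%, z = 2.576.
σ_{63d} = 0.934% × √63 = 7.413%.
VaR = 2.576 × 7.413% = 19.096%.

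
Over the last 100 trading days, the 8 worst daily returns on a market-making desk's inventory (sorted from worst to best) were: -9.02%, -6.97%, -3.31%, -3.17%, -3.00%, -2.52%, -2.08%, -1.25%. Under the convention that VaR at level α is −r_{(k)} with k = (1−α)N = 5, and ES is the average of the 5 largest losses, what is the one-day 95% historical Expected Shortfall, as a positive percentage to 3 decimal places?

5.094%

The 5 worst returns sum to -25.47%.
ES = −(-25.47%) / 5 = 5.094%.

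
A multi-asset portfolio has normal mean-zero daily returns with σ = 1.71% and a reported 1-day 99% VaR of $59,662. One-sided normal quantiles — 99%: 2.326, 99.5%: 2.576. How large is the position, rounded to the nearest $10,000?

VaR as a fraction of value: z·σ = 2.326 × 1.71% = 3.97746%.
Position = $59,662 / 0.0397746 = $1,500,003.

$1,500,000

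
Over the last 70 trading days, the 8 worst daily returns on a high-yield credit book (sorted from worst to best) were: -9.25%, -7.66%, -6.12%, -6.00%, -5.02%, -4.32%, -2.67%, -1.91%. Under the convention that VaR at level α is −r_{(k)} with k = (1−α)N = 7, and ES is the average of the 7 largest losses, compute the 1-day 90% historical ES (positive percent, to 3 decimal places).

The 7 worst returns sum to -41.04%.
ES = −(-41.04%) / 7 = 5.8628…% ≈ 5.863%.

5.863%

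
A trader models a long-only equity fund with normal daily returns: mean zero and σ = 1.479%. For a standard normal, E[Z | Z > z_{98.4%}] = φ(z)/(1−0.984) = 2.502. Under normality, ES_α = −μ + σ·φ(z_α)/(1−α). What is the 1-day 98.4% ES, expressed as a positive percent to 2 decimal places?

3.70%

ES = 1.479% × 2.502 = 3.700%.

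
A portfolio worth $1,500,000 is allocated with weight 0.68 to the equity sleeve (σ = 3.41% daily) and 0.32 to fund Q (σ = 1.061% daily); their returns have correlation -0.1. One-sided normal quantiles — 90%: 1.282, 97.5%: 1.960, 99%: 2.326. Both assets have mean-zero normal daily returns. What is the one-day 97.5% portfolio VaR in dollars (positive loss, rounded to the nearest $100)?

σ_p² = 0.68²·3.41² + 0.32²·1.061² + 2·-0.1·0.68·0.32·3.41·1.061 = 5.3347 (%²).
σ_p = √5.3347 = 2.310%.
VaR = 1.960 × 2.310% = 4.528%; on $1,500,000 that is $67,920.

$67,900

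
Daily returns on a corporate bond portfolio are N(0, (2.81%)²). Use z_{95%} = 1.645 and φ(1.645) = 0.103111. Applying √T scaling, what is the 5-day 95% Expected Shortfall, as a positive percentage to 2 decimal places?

σ_{5d} = 2.81% × √5 = 6.283%.
ES multiplier = φ(z)/(1−α) = 0.103111/0.05 = 2.062.
ES = 6.283% × 2.062 = 12.956%.

12.96%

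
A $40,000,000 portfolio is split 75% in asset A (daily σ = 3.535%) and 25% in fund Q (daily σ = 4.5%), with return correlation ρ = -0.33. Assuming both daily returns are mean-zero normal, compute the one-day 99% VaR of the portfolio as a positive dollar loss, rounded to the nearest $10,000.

σ_p² = 0.75²·3.535² + 0.25²·4.5² + 2·-0.33·0.75·0.25·3.535·4.5 = 6.3262 (%²).
σ_p = √6.3262 = 2.515%.
At 99%, z = 2.326.
VaR = 2.326 × 2.515% = 5.850%; on $40,000,000 that is $2,340,000.

$2,340,000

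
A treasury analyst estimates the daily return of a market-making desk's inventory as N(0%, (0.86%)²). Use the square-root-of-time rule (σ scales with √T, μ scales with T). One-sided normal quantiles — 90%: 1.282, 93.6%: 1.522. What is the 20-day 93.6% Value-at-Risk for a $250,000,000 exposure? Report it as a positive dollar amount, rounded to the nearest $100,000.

σ_{20d} = 0.86% × √20 = 3.846%.
VaR = 1.522 × 3.846% = 5.854%.
On $250,000,000: 0.05854 × $250,000,000 = $14,635,000.

$14,600,000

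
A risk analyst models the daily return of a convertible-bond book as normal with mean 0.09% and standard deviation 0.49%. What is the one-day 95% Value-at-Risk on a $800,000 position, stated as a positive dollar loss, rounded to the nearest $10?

$5,730

At 95% one-sided, z = 1.645.
VaR = −μ + z·σ = −(0.09%) + 1.645 × 0.49% = 0.716%.
On $800,000: 0.00716 × $800,000 = $5,728.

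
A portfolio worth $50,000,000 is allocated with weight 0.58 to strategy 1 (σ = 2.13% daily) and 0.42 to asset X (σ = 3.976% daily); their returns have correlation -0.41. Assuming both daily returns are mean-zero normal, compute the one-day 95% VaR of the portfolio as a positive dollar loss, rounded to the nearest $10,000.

$1,330,000

σ_p² = 0.58²·2.13² + 0.42²·3.976² + 2·-0.41·0.58·0.42·2.13·3.976 = 2.6232 (%²).
σ_p = √2.6232 = 1.620%.
At 95%, z = 1.645.
VaR = 1.645 × 1.620% = 2.665%; on $50,000,000 that is $1,332,500.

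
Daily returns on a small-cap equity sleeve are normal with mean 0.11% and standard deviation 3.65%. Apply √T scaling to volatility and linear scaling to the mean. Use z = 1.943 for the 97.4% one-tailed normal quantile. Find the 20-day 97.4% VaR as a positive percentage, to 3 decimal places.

29.516%

σ_{20d} = 3.65% × √20 = 16.323%; μ_{20d} = 20 × 0.11% = 2.200%.
VaR = −(2.200%) + 1.943 × 16.323% = 29.516%.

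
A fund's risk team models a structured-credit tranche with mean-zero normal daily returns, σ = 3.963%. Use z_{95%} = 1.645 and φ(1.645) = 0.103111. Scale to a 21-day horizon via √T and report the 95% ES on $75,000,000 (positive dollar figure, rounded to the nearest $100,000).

$28,100,000

σ_{21d} = 3.963% × √21 = 18.161%.
ES multiplier = φ(z)/(1−α) = 0.103111/0.05 = 2.062.
ES = 18.161% × 2.062 = 37.448%; on $75,000,000: $28,086,000.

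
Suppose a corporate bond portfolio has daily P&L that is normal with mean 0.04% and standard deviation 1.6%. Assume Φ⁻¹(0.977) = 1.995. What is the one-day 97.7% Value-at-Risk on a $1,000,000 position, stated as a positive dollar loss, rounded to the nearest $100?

$31,500

VaR = −μ + z·σ = −(0.04%) + 1.995 × 1.6% = 3.152%.
On $1,000,000: 0.03152 × $1,000,000 = $31,520.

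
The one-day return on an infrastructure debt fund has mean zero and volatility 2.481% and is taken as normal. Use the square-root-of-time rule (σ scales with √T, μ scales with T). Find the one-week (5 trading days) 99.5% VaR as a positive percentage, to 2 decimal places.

At 99.5%, z = 2.576.
σ_{5d} = 2.481% × √5 = 5.548%.
VaR = 2.576 × 5.548% = 14.292%.

14.29%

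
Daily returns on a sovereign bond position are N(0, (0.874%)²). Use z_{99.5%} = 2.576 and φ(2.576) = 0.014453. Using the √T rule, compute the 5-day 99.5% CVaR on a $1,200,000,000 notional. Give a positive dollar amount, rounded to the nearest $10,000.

σ_{5d} = 0.874% × √5 = 1.954%.
ES multiplier = φ(z)/(1−α) = 0.014453/0.005 = 2.891.
ES = 1.954% × 2.891 = 5.649%; on $1,200,000,000: $67,788,000.

$67,790,000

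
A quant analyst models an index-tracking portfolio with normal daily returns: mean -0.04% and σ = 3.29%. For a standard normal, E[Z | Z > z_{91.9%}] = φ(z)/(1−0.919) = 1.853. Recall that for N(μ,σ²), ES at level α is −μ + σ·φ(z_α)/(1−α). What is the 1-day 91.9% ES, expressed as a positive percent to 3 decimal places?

ES = −(-0.04%) + 3.29% × 1.853 = 6.136%.

6.136%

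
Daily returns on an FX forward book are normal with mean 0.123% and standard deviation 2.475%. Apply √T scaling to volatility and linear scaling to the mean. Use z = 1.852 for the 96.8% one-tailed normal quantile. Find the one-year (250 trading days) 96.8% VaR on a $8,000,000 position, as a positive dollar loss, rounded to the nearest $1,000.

$3,338,000

σ_{250d} = 2.475% × √250 = 39.133%; μ_{250d} = 250 × 0.123% = 30.750%.
VaR = −(30.750%) + 1.852 × 39.133% = 41.724%.
On $8,000,000: 0.41724 × $8,000,000 = $3,337,920.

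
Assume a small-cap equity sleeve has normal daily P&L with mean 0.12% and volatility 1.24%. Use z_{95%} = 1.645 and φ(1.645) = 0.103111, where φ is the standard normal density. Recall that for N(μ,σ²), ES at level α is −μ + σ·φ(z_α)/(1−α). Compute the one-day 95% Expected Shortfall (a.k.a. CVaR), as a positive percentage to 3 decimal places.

Tail multiplier: φ(z)/(1−α) = 0.103111 / 0.05 = 2.062.
ES = −(0.12%) + 1.24% × 2.062 = 2.437%.

2.437%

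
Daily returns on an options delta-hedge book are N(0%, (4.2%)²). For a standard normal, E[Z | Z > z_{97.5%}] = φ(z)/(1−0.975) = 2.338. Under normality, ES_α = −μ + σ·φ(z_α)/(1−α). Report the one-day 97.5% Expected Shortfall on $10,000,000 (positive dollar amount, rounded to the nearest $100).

$982,000

ES = 4.2% × 2.338 = 9.820%.
On $10,000,000: 0.09820 × $10,000,000 = $982,000.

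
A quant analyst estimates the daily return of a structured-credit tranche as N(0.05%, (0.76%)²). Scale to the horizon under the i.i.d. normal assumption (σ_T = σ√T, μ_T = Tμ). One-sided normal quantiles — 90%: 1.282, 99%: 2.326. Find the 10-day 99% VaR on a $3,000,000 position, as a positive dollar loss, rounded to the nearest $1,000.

$153,000

σ_{10d} = 0.76% × √10 = 2.403%; μ_{10d} = 10 × 0.05% = 0.500%.
VaR = −(0.500%) + 2.326 × 2.403% = 5.089%.
On $3,000,000: 0.05089 × $3,000,000 = $152,670.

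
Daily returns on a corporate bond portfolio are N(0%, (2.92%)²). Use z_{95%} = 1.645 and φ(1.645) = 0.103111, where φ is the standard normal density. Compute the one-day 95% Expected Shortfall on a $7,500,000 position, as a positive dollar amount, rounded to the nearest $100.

$451,600

Tail multiplier: φ(z)/(1−α) = 0.103111 / 0.05 = 2.062.
ES = 2.92% × 2.062 = 6.021%.
On $7,500,000: 0.06021 × $7,500,000 = $451,575.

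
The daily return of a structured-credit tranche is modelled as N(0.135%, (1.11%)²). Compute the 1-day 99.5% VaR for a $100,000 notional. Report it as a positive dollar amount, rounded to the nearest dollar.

At 99.5% one-sided, z = 2.576.
VaR = −μ + z·σ = −(0.135%) + 2.576 × 1.11% = 2.724%.
On $100,000: 0.02724 × $100,000 = $2,724.

$2,724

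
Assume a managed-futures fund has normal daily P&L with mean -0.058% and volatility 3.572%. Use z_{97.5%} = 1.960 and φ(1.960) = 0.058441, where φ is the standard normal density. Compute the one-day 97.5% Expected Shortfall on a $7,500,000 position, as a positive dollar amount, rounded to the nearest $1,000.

Tail multiplier: φ(z)/(1−α) = 0.058441 / 0.025 = 2.338.
ES = −(-0.058%) + 3.572% × 2.338 = 8.409%.
On $7,500,000: 0.08409 × $7,500,000 = $630,675.

$631,000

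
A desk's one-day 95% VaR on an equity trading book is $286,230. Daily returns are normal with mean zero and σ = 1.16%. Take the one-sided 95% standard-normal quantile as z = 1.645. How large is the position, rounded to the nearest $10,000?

$15,000,000

VaR as a fraction of value: z·σ = 1.645 × 1.16% = 1.9082%.
Position = $286,230 / 0.019082 = $15,000,000.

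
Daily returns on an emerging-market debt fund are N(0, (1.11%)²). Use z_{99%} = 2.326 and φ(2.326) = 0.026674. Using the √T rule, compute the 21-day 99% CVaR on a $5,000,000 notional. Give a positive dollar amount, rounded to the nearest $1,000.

$678,000

σ_{21d} = 1.11% × √21 = 5.087%.
ES multiplier = φ(z)/(1−α) = 0.026674/0.01 = 2.667.
ES = 5.087% × 2.667 = 13.567%; on $5,000,000: $678,350.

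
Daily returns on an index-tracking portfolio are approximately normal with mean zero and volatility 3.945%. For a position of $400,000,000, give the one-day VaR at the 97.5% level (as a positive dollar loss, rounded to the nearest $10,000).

$30,930,000

At 97.5% one-sided, z = 1.960.
VaR = z·σ = 1.960 × 3.945% = 7.732%.
On $400,000,000: 0.07732 × $400,000,000 = $30,928,000.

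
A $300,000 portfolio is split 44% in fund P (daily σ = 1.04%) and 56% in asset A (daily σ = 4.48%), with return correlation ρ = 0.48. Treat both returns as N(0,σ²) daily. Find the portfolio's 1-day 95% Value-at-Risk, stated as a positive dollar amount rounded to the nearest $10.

$13,610

σ_p² = 0.44²·1.04² + 0.56²·4.48² + 2·0.48·0.44·0.56·1.04·4.48 = 7.6056 (%²).
σ_p = √7.6056 = 2.758%.
At 95%, z = 1.645.
VaR = 1.645 × 2.758% = 4.537%; on $300,000 that is $13,611.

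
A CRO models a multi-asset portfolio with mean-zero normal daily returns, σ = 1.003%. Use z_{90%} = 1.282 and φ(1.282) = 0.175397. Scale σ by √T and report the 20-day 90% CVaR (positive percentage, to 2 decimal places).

7.87%

σ_{20d} = 1.003% × √20 = 4.486%.
ES multiplier = φ(z)/(1−α) = 0.175397/0.1 = 1.754.
ES = 4.486% × 1.754 = 7.868%.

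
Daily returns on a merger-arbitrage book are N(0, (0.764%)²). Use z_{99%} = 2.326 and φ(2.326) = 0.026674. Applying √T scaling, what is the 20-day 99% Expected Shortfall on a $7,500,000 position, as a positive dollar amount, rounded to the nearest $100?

σ_{20d} = 0.764% × √20 = 3.417%.
ES multiplier = φ(z)/(1−α) = 0.026674/0.01 = 2.667.
ES = 3.417% × 2.667 = 9.113%; on $7,500,000: $683,475.

$683,500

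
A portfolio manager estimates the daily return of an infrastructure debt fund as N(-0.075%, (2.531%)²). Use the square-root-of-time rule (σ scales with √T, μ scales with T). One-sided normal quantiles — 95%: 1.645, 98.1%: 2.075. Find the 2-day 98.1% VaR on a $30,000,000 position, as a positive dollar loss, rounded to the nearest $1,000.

σ_{2d} = 2.531% × √2 = 3.579%; μ_{2d} = 2 × -0.075% = -0.150%.
VaR = −(-0.150%) + 2.075 × 3.579% = 7.576%.
On $30,000,000: 0.07576 × $30,000,000 = $2,272,800.

$2,273,000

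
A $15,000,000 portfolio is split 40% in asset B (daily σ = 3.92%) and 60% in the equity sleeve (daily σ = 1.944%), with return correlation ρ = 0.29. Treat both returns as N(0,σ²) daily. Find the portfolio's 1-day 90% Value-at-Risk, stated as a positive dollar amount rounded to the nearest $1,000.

σ_p² = 0.4²·3.92² + 0.6²·1.944² + 2·0.29·0.4·0.6·3.92·1.944 = 4.8799 (%²).
σ_p = √4.8799 = 2.209%.
At 90%, z = 1.282.
VaR = 1.282 × 2.209% = 2.832%; on $15,000,000 that is $424,800.

$425,000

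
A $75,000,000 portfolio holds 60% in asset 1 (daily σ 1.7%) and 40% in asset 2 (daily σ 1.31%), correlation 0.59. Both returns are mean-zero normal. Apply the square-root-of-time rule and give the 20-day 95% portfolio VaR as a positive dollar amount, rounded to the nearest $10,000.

σ_p = √(0.6²·1.7² + 0.4²·1.31² + 2·0.59·0.6·0.4·1.7·1.31) = 1.395%.
σ_{20d} = 1.395% × √20 = 6.239%.
z(95%) = 1.645.
VaR = 1.645 × 6.239% = 10.263%; on $75,000,000 that is $7,697,250.

$7,700,000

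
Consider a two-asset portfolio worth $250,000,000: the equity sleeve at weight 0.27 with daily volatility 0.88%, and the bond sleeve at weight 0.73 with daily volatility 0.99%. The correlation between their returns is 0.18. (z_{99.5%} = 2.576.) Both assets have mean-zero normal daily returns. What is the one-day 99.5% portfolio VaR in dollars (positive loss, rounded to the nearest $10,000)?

$5,150,000

σ_p² = 0.27²·0.88² + 0.73²·0.99² + 2·0.18·0.27·0.73·0.88·0.99 = 0.6406 (%²).
σ_p = √0.6406 = 0.800%.
VaR = 2.576 × 0.800% = 2.061%; on $250,000,000 that is $5,152,500.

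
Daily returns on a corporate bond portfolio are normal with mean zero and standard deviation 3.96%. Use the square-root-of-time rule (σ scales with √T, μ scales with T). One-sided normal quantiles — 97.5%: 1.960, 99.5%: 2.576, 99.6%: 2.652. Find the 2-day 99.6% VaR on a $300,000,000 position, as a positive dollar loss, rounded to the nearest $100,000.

σ_{2d} = 3.96% × √2 = 5.600%.
VaR = 2.652 × 5.600% = 14.851%.
On $300,000,000: 0.14851 × $300,000,000 = $44,553,000.

$44,600,000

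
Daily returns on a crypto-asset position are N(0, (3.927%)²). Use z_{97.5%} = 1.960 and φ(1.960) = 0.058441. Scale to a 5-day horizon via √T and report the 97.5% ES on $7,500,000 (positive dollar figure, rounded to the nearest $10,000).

σ_{5d} = 3.927% × √5 = 8.781%.
ES multiplier = φ(z)/(1−α) = 0.058441/0.025 = 2.338.
ES = 8.781% × 2.338 = 20.530%; on $7,500,000: $1,539,750.

$1,540,000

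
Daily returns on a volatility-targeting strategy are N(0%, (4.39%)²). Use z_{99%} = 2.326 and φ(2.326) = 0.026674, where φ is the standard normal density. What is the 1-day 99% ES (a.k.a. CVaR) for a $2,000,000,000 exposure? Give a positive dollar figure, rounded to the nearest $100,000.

$234,200,000

Tail multiplier: φ(z)/(1−α) = 0.026674 / 0.01 = 2.667.
ES = 4.39% × 2.667 = 11.708%.
On $2,000,000,000: 0.11708 × $2,000,000,000 = $234,160,000.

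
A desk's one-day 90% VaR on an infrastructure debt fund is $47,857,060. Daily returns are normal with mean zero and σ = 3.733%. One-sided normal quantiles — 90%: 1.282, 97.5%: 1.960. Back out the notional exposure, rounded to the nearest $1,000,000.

$1,000,000,000

VaR as a fraction of value: z·σ = 1.282 × 3.733% = 4.78571%.
Position = $47,857,060 / 0.0478571 = $1,000,000,000.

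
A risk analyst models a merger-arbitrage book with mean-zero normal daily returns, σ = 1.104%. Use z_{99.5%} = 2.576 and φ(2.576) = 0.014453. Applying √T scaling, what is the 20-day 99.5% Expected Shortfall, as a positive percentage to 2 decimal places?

σ_{20d} = 1.104% × √20 = 4.937%.
ES multiplier = φ(z)/(1−α) = 0.014453/0.005 = 2.891.
ES = 4.937% × 2.891 = 14.273%.

14.27%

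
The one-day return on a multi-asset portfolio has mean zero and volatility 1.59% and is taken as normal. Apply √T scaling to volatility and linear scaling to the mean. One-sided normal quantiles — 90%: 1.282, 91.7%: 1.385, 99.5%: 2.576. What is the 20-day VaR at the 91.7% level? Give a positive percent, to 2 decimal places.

9.85%

σ_{20d} = 1.59% × √20 = 7.111%.
VaR = 1.385 × 7.111% = 9.849%.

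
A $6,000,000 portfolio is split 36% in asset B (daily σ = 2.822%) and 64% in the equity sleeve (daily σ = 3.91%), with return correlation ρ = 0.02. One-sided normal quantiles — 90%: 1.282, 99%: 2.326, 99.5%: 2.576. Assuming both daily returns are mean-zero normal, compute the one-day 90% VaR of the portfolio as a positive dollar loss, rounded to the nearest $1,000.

σ_p² = 0.36²·2.822² + 0.64²·3.91² + 2·0.02·0.36·0.64·2.822·3.91 = 7.3958 (%²).
σ_p = √7.3958 = 2.720%.
VaR = 1.282 × 2.720% = 3.487%; on $6,000,000 that is $209,220.

$209,000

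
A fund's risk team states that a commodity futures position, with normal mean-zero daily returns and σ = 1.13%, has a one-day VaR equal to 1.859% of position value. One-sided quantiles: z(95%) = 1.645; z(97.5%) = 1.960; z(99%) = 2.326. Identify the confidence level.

95%

Implied z = VaR/σ = 1.859 / 1.13 = 1.645.
This matches z(95%) = 1.645.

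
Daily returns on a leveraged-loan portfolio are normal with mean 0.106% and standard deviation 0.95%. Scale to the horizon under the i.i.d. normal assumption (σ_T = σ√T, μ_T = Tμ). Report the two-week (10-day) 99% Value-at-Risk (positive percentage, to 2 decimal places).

At 99%, z = 2.326.
σ_{10d} = 0.95% × √10 = 3.004%; μ_{10d} = 10 × 0.106% = 1.060%.
VaR = −(1.060%) + 2.326 × 3.004% = 5.927%.

5.93%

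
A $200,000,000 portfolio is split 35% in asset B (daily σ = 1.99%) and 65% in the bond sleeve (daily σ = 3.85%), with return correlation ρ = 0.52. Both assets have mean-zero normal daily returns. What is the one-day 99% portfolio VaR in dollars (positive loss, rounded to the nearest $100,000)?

$13,600,000

σ_p² = 0.35²·1.99² + 0.65²·3.85² + 2·0.52·0.35·0.65·1.99·3.85 = 8.5603 (%²).
σ_p = √8.5603 = 2.926%.
At 99%, z = 2.326.
VaR = 2.326 × 2.926% = 6.806%; on $200,000,000 that is $13,612,000.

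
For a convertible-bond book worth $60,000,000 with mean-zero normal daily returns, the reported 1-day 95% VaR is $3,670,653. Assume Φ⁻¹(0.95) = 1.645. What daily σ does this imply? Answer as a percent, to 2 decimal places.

3.72%

VaR as a fraction: $3,670,653 / $60,000,000 = 6.118%.
σ = VaR / z = 6.118% / 1.645 = 3.719%.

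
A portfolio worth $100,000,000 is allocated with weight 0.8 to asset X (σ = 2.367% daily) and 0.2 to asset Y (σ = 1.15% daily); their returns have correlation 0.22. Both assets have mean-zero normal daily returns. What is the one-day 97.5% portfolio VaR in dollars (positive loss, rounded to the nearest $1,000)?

$3,836,000

σ_p² = 0.8²·2.367² + 0.2²·1.15² + 2·0.22·0.8·0.2·2.367·1.15 = 3.8303 (%²).
σ_p = √3.8303 = 1.957%.
At 97.5%, z = 1.960.
VaR = 1.960 × 1.957% = 3.836%; on $100,000,000 that is $3,836,000.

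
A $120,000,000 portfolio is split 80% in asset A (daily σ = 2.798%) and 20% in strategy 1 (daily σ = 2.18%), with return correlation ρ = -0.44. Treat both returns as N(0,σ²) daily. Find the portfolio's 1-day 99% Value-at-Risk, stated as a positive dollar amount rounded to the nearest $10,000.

σ_p² = 0.8²·2.798² + 0.2²·2.18² + 2·-0.44·0.8·0.2·2.798·2.18 = 4.3417 (%²).
σ_p = √4.3417 = 2.084%.
At 99%, z = 2.326.
VaR = 2.326 × 2.084% = 4.847%; on $120,000,000 that is $5,816,400.

$5,820,000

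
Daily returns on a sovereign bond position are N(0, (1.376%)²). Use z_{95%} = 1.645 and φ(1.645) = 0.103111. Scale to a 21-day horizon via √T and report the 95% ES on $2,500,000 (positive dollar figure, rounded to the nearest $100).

$325,100

σ_{21d} = 1.376% × √21 = 6.306%.
ES multiplier = φ(z)/(1−α) = 0.103111/0.05 = 2.062.
ES = 6.306% × 2.062 = 13.003%; on $2,500,000: $325,075.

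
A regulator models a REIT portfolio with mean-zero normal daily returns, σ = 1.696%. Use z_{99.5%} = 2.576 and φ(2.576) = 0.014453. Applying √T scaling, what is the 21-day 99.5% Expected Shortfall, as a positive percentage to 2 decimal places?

22.47%

σ_{21d} = 1.696% × √21 = 7.772%.
ES multiplier = φ(z)/(1−α) = 0.014453/0.005 = 2.891.
ES = 7.772% × 2.891 = 22.469%.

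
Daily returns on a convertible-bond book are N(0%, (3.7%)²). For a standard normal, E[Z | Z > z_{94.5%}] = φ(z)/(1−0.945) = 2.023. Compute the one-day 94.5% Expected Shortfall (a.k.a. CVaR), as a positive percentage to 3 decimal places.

7.485%

ES = 3.7% × 2.023 = 7.485%.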